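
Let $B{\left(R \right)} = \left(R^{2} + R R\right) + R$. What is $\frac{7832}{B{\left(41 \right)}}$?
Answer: $\frac{7832}{3403} \approx 2.3015$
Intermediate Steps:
$B{\left(R \right)} = R + 2 R^{2}$ ($B{\left(R \right)} = \left(R^{2} + R^{2}\right) + R = 2 R^{2} + R = R + 2 R^{2}$)
$\frac{7832}{B{\left(41 \right)}} = \frac{7832}{41 \left(1 + 2 \cdot 41\right)} = \frac{7832}{41 \left(1 + 82\right)} = \frac{7832}{41 \cdot 83} = \frac{7832}{3403}$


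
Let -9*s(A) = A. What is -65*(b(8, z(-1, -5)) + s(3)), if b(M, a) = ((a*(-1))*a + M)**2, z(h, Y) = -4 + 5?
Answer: -9490/3 ≈ -3163.3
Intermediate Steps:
z(h, Y) = 1
s(A) = -A/9
b(M, a) = (M - a**2)**2 (b(M, a) = ((-a)*a + M)**2 = (-a**2 + M)**2 = (M - a**2)**2)
-65*(b(8, z(-1, -5)) + s(3)) = -65*((8 - 1*1**2)**2 - 1/9*3) = -65*((8 - 1*1)**2 - 1/3) = -65*((8 - 1)**2 - 1/3) = -65*(7**2 - 1/3) = -65*(49 - 1/3) = -65*146/3 = -9490/3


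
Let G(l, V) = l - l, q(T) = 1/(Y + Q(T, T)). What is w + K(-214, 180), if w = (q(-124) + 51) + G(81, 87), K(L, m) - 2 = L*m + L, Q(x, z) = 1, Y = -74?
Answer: -2823714/73 ≈ -38681.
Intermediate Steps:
q(T) = -1/73 (q(T) = 1/(-74 + 1) = 1/(-73) = -1/73)
G(l, V) = 0
K(L, m) = 2 + L + L*m (K(L, m) = 2 + (L*m + L) = 2 + (L + L*m) = 2 + L + L*m)
w = 3722/73 (w = (-1/73 + 51) + 0 = 3722/73 + 0 = 3722/73 ≈ 50.986)
w + K(-214, 180) = 3722/73 + (2 - 214 - 214*180) = 3722/73 + (2 - 214 - 38520) = 3722/73 - 38732 = -2823714/73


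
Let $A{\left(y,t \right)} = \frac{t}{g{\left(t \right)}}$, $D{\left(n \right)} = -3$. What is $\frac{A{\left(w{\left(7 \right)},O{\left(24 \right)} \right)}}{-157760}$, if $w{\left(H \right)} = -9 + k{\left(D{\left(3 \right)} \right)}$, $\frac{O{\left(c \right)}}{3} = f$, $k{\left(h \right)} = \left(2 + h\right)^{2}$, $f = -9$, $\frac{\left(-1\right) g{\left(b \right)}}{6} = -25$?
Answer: $\frac{9}{7888000} \approx 1.141 \cdot 10^{-6}$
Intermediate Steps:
$g{\left(b \right)} = 150$ ($g{\left(b \right)} = \left(-6\right) \left(-25\right) = 150$)
$O{\left(c \right)} = -27$ ($O{\left(c \right)} = 3 \left(-9\right) = -27$)
$w{\left(H \right)} = -8$ ($w{\left(H \right)} = -9 + \left(2 - 3\right)^{2} = -9 + \left(-1\right)^{2} = -9 + 1 = -8$)
$A{\left(y,t \right)} = \frac{t}{150}$
$\frac{A{\left(w{\left(7 \right)},O{\left(24 \right)} \right)}}{-157760} = \frac{\frac{1}{150} \left(-27\right)}{-157760} = \left(- \frac{9}{50}\right) \left(- \frac{1}{157760}\right) = \frac{9}{7888000}$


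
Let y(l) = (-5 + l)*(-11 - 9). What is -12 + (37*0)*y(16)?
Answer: -12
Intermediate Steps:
y(l) = 100 - 20*l (y(l) = (-5 + l)*(-20) = 100 - 20*l)
-12 + (37*0)*y(16) = -12 + (37*0)*(100 - 20*16) = -12 + 0*(100 - 320) = -12 + 0*(-220) = -12 + 0 = -12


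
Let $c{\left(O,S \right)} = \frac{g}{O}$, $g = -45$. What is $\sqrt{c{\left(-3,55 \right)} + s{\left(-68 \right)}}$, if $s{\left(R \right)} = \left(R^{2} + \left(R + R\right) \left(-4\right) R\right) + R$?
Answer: $i \sqrt{32421} \approx 180.06 i$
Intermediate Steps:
$c{\left(O,S \right)} = - \frac{45}{O}$
$s{\left(R \right)} = R - 7 R^{2}$ ($s{\left(R \right)} = \left(R^{2} + 2 R \left(-4\right) R\right) + R = \left(R^{2} + - 8 R R\right) + R = \left(R^{2} - 8 R^{2}\right) + R = - 7 R^{2} + R = R - 7 R^{2}$)
$\sqrt{c{\left(-3,55 \right)} + s{\left(-68 \right)}} = \sqrt{- \frac{45}{-3} - 68 \left(1 - -476\right)} = \sqrt{\left(-45\right) \left(- \frac{1}{3}\right) - 68 \left(1 + 476\right)} = \sqrt{15 - 32436} = \sqrt{-32421} = i \sqrt{32421}$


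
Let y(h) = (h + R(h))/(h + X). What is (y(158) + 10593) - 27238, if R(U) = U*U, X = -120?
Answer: -303694/19 ≈ -15984.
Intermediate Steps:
R(U) = U²
y(h) = (h + h²)/(-120 + h) (y(h) = (h + h²)/(h - 120) = (h + h²)/(-120 + h))
(y(158) + 10593) - 27238 = (158*(1 + 158)/(-120 + 158) + 10593) - 27238 = (158*159/38 + 10593) - 27238 = (158*(1/38)*159 + 10593) - 27238 = (12561/19 + 10593) - 27238 = 213828/19 - 27238 = -303694/19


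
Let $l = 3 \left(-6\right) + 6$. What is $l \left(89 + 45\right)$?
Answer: $-1608$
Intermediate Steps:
$l = -12$ ($l = -18 + 6 = -12$)
$l \left(89 + 45\right) = - 12 \left(89 + 45\right) = \left(-12\right) 134 = -1608$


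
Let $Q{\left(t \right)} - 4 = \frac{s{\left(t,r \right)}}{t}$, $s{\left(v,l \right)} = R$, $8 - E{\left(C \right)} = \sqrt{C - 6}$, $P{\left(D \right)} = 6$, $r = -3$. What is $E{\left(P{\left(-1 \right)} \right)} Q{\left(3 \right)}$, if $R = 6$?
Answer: $48$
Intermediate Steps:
$E{\left(C \right)} = 8 - \sqrt{-6 + C}$ ($E{\left(C \right)} = 8 - \sqrt{C - 6} = 8 - \sqrt{-6 + C}$)
$s{\left(v,l \right)} = 6$
$Q{\left(t \right)} = 4 + \frac{6}{t}$
$E{\left(P{\left(-1 \right)} \right)} Q{\left(3 \right)} = \left(8 - \sqrt{-6 + 6}\right) \left(4 + \frac{6}{3}\right) = \left(8 - \sqrt{0}\right) \left(4 + 6 \cdot \frac{1}{3}\right) = \left(8 - 0\right) \left(4 + 2\right) = \left(8 + 0\right) 6 = 8 \cdot 6 = 48$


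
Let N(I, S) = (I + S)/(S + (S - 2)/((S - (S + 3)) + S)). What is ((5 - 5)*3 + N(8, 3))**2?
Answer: 0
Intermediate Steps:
N(I, S) = (I + S)/(S + (-2 + S)/(-3 + S)) (N(I, S) = (I + S)/(S + (-2 + S)/((S - (3 + S)) + S)) = (I + S)/(S + (-2 + S)/((S + (-3 - S)) + S)) = (I + S)/(S + (-2 + S)/(-3 + S)))
((5 - 5)*3 + N(8, 3))**2 = ((5 - 5)*3 + (-1*3**2 + 3*8 + 3*3 - 1*8*3)/(2 - 1*3**2 + 2*3))**2 = (0*3 + (-1*9 + 24 + 9 - 24)/(2 - 1*9 + 6))**2 = (0 + (-9 + 24 + 9 - 24)/(2 - 9 + 6))**2 = (0 + 0/(-1))**2 = (0 - 1*0)**2 = (0 + 0)**2 = 0**2 = 0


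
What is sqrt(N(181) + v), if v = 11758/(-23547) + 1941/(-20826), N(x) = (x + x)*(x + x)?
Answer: 33*sqrt(39695626895170246)/18162586 ≈ 362.00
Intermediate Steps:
N(x) = 4*x**2 (N(x) = (2*x)*(2*x) = 4*x**2)
v = -10762105/18162586 (v = 11758*(-1/23547) + 1941*(-1/20826) = -11758/23547 - 647/6942 = -10762105/18162586 ≈ -0.59254)
sqrt(N(181) + v) = sqrt(4*181**2 - 10762105/18162586) = sqrt(4*32761 - 10762105/18162586) = sqrt(131044 - 10762105/18162586) = sqrt(2380087157679/18162586) = 33*sqrt(39695626895170246)/18162586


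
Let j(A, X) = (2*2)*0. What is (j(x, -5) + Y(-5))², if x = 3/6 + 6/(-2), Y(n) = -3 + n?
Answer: 64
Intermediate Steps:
x = -5/2 (x = 3*(⅙) + 6*(-½) = ½ - 3 = -5/2 ≈ -2.5000)
j(A, X) = 0 (j(A, X) = 4*0 = 0)
(j(x, -5) + Y(-5))² = (0 + (-3 - 5))² = (0 - 8)² = (-8)² = 64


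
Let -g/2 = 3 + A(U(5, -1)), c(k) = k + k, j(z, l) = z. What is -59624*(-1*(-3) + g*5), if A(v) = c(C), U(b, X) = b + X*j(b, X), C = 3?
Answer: 5187288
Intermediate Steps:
U(b, X) = b + X*b
c(k) = 2*k
A(v) = 6 (A(v) = 2*3 = 6)
g = -18 (g = -2*(3 + 6) = -2*9 = -18)
-59624*(-1*(-3) + g*5) = -59624*(-1*(-3) - 18*5) = -59624*(3 - 90) = -59624*(-87) = 5187288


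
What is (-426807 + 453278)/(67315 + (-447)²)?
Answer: 26471/267124 ≈ 0.099096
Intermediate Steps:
(-426807 + 453278)/(67315 + (-447)²) = 26471/(67315 + 199809) = 26471/267124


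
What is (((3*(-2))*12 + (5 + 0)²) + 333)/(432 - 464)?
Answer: -143/16 ≈ -8.9375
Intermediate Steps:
(((3*(-2))*12 + (5 + 0)²) + 333)/(432 - 464) = ((-6*12 + 5²) + 333)/(-32) = ((-72 + 25) + 333)*(-1/32) = (-47 + 333)*(-1/32) = 286*(-1/32) = -143/16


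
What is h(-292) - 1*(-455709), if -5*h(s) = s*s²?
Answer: 27175633/5 ≈ 5.4351e+6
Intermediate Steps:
h(s) = -s³/5 (h(s) = -s*s²/5 = -s³/5)
h(-292) - 1*(-455709) = -⅕*(-292)³ - 1*(-455709) = -⅕*(-24897088) + 455709 = 24897088/5 + 455709 = 27175633/5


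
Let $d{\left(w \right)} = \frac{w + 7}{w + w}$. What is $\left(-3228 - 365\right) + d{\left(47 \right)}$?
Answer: $- \frac{168844}{47} \approx -3592.4$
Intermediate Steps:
$d{\left(w \right)} = \frac{7 + w}{2 w}$
$\left(-3228 - 365\right) + d{\left(47 \right)} = \left(-3228 - 365\right) + \frac{7 + 47}{2 \cdot 47} = -3593 + \frac{1}{2} \cdot \frac{1}{47} \cdot 54 = -3593 + \frac{27}{47} = - \frac{168844}{47}$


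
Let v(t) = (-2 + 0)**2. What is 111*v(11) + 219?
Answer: 663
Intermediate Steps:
v(t) = 4 (v(t) = (-2)**2 = 4)
111*v(11) + 219 = 111*4 + 219 = 444 + 219 = 663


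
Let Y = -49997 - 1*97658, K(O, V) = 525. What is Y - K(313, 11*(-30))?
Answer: -148180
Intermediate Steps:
Y = -147655 (Y = -49997 - 97658 = -147655)
Y - K(313, 11*(-30)) = -147655 - 1*525 = -147655 - 525 = -148180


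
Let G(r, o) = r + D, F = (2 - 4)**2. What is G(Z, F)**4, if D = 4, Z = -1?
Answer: 81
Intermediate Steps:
F = 4 (F = (-2)**2 = 4)
G(r, o) = 4 + r (G(r, o) = r + 4 = 4 + r)
G(Z, F)**4 = (4 - 1)**4 = 3**4 = 81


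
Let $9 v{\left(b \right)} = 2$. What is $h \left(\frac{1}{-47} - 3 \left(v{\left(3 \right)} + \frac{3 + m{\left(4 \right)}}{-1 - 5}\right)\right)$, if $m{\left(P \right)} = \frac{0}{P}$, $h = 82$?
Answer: $\frac{9389}{141} \approx 66.589$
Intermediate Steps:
$v{\left(b \right)} = \frac{2}{9}$ ($v{\left(b \right)} = \frac{1}{9} \cdot 2 = \frac{2}{9}$)
$m{\left(P \right)} = 0$
$h \left(\frac{1}{-47} - 3 \left(v{\left(3 \right)} + \frac{3 + m{\left(4 \right)}}{-1 - 5}\right)\right) = 82 \left(\frac{1}{-47} - 3 \left(\frac{2}{9} + \frac{3 + 0}{-1 - 5}\right)\right) = 82 \left(- \frac{1}{47} - 3 \left(\frac{2}{9} + \frac{3}{-6}\right)\right) = 82 \left(- \frac{1}{47} - 3 \left(\frac{2}{9} + 3 \left(- \frac{1}{6}\right)\right)\right) = 82 \left(- \frac{1}{47} - 3 \left(\frac{2}{9} - \frac{1}{2}\right)\right) = 82 \left(- \frac{1}{47} - - \frac{5}{6}\right) = 82 \left(- \frac{1}{47} + \frac{5}{6}\right) = 82 \cdot \frac{229}{282} = \frac{9389}{141}$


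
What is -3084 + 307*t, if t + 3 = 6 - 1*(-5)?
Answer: -628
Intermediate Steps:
t = 8 (t = -3 + (6 - 1*(-5)) = -3 + (6 + 5) = -3 + 11 = 8)
-3084 + 307*t = -3084 + 307*8 = -3084 + 2456 = -628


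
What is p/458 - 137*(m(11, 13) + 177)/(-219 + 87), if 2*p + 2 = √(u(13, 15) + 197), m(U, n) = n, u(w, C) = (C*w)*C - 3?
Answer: 1490201/7557 + √3119/916 ≈ 197.26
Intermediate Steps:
u(w, C) = -3 + w*C² (u(w, C) = w*C² - 3 = -3 + w*C²)
p = -1 + √3119/2 (p = -1 + √((-3 + 13*15²) + 197)/2 = -1 + √((-3 + 13*225) + 197)/2 = -1 + √((-3 + 2925) + 197)/2 = -1 + √(2922 + 197)/2 = -1 + √3119/2 ≈ 26.924)
p/458 - 137*(m(11, 13) + 177)/(-219 + 87) = (-1 + √3119/2)/458 - 137*(13 + 177)/(-219 + 87) = (-1 + √3119/2)*(1/458) - 137/((-132/190)) = (-1/458 + √3119/916) - 137/((-132*1/190)) = (-1/458 + √3119/916) - 137/(-66/95) = (-1/458 + √3119/916) - 137*(-95/66) = (-1/458 + √3119/916) + 13015/66 = 1490201/7557 + √3119/916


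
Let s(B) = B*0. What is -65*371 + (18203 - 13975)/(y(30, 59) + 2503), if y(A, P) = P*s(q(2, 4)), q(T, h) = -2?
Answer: -60355617/2503 ≈ -24113.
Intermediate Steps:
s(B) = 0
y(A, P) = 0 (y(A, P) = P*0 = 0)
-65*371 + (18203 - 13975)/(y(30, 59) + 2503) = -65*371 + (18203 - 13975)/(0 + 2503) = -24115 + 4228/2503 = -60355617/2503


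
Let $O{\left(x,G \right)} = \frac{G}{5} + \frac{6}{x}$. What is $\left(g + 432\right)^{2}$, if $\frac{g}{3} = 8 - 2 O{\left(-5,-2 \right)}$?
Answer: $\frac{5419584}{25} \approx 2.1678 \cdot 10^{5}$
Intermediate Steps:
$O{\left(x,G \right)} = \frac{6}{x} + \frac{G}{5}$ ($O{\left(x,G \right)} = G \frac{1}{5} + \frac{6}{x} = \frac{G}{5} + \frac{6}{x} = \frac{6}{x} + \frac{G}{5}$)
$g = \frac{168}{5}$ ($g = 3 \left(8 - 2 \left(\frac{6}{-5} + \frac{1}{5} \left(-2\right)\right)\right) = 3 \left(8 - 2 \left(6 \left(- \frac{1}{5}\right) - \frac{2}{5}\right)\right) = 3 \left(8 - 2 \left(- \frac{6}{5} - \frac{2}{5}\right)\right) = 3 \left(8 - - \frac{16}{5}\right) = 3 \left(8 + \frac{16}{5}\right) = 3 \cdot \frac{56}{5} = \frac{168}{5} \approx 33.6$)
$\left(g + 432\right)^{2} = \left(\frac{168}{5} + 432\right)^{2} = \left(\frac{2328}{5}\right)^{2} = \frac{5419584}{25}$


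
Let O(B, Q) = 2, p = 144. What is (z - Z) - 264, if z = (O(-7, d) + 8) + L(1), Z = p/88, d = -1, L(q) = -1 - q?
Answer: -2834/11 ≈ -257.64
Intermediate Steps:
Z = 18/11 (Z = 144/88 = 144*(1/88) = 18/11 ≈ 1.6364)
z = 8 (z = (2 + 8) + (-1 - 1*1) = 10 + (-1 - 1) = 10 - 2 = 8)
(z - Z) - 264 = (8 - 1*18/11) - 264 = (8 - 18/11) - 264 = 70/11 - 264 = -2834/11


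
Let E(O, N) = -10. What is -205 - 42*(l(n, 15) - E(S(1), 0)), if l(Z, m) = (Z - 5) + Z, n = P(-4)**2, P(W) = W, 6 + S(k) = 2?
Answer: -1759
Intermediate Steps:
S(k) = -4 (S(k) = -6 + 2 = -4)
n = 16 (n = (-4)**2 = 16)
l(Z, m) = -5 + 2*Z (l(Z, m) = (-5 + Z) + Z = -5 + 2*Z)
-205 - 42*(l(n, 15) - E(S(1), 0)) = -205 - 42*((-5 + 2*16) - 1*(-10)) = -205 - 42*((-5 + 32) + 10) = -205 - 42*(27 + 10) = -205 - 42*37 = -205 - 1554 = -1759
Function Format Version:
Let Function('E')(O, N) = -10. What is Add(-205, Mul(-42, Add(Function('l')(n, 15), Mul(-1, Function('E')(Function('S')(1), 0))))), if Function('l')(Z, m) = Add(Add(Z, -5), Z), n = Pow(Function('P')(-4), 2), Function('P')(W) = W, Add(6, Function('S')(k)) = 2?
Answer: -1759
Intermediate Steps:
Function('S')(k) = -4 (Function('S')(k) = Add(-6, 2) = -4)
n = 16 (n = Pow(-4, 2) = 16)
Function('l')(Z, m) = Add(-5, Mul(2, Z)) (Function('l')(Z, m) = Add(Add(-5, Z), Z) = Add(-5, Mul(2, Z)))
Add(-205, Mul(-42, Add(Function('l')(n, 15), Mul(-1, Function('E')(Function('S')(1), 0))))) = Add(-205, Mul(-42, Add(Add(-5, Mul(2, 16)), Mul(-1, -10)))) = Add(-205, Mul(-42, Add(Add(-5, 32), 10))) = Add(-205, Mul(-42, Add(27, 10))) = Add(-205, Mul(-42, 37)) = Add(-205, -1554) = -1759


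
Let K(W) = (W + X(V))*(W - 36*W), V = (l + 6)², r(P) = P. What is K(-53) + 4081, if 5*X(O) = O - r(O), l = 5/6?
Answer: -94234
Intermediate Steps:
l = ⅚ (l = 5*(⅙) = ⅚ ≈ 0.83333)
V = 1681/36 (V = (⅚ + 6)² = (41/6)² = 1681/36 ≈ 46.694)
X(O) = 0 (X(O) = (O - O)/5 = (⅕)*0 = 0)
K(W) = -35*W² (K(W) = (W + 0)*(W - 36*W) = W*(-35*W) = -35*W²)
K(-53) + 4081 = -35*(-53)² + 4081 = -35*2809 + 4081 = -98315 + 4081 = -94234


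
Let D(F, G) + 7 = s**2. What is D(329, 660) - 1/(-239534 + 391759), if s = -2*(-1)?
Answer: -456676/152225 ≈ -3.0000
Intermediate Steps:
s = 2
D(F, G) = -3 (D(F, G) = -7 + 2**2 = -7 + 4 = -3)
D(329, 660) - 1/(-239534 + 391759) = -3 - 1/(-239534 + 391759) = -3 - 1/152225 = -456676/152225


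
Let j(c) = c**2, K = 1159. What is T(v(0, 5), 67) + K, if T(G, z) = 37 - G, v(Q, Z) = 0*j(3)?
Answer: 1196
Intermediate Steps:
v(Q, Z) = 0 (v(Q, Z) = 0*3**2 = 0*9 = 0)
T(v(0, 5), 67) + K = (37 - 1*0) + 1159 = (37 + 0) + 1159 = 37 + 1159 = 1196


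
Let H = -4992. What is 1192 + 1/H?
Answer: 5950463/4992 ≈ 1192.0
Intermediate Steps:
1192 + 1/H = 1192 + 1/(-4992) = 1192 - 1/4992 = 5950463/4992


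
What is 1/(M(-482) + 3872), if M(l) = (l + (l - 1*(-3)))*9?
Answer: -1/4777 ≈ -0.00020934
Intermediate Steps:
M(l) = 27 + 18*l (M(l) = (l + (l + 3))*9 = (l + (3 + l))*9 = (3 + 2*l)*9 = 27 + 18*l)
1/(M(-482) + 3872) = 1/((27 + 18*(-482)) + 3872) = 1/((27 - 8676) + 3872) = 1/(-8649 + 3872) = 1/(-4777) = -1/4777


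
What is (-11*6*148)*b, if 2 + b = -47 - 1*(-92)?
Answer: -420024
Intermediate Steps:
b = 43 (b = -2 + (-47 - 1*(-92)) = -2 + (-47 + 92) = -2 + 45 = 43)
(-11*6*148)*b = (-11*6*148)*43 = -66*148*43 = -9768*43 = -420024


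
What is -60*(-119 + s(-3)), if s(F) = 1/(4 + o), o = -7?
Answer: 7160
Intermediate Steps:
s(F) = -1/3 (s(F) = 1/(4 - 7) = 1/(-3) = -1/3)
-60*(-119 + s(-3)) = -60*(-119 - 1/3) = -60*(-358/3) = 7160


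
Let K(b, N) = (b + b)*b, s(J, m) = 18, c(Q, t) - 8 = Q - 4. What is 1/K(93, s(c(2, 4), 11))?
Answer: 1/17298 ≈ 5.7810e-5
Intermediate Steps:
c(Q, t) = 4 + Q (c(Q, t) = 8 + (Q - 4) = 8 + (-4 + Q) = 4 + Q)
K(b, N) = 2*b² (K(b, N) = (2*b)*b = 2*b²)
1/K(93, s(c(2, 4), 11)) = 1/(2*93²) = 1/(2*8649) = 1/17298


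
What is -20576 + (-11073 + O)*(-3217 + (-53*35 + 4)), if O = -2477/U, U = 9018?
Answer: 252949399210/4509 ≈ 5.6099e+7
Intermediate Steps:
O = -2477/9018 ≈ -0.27467
-20576 + (-11073 + O)*(-3217 + (-53*35 + 4)) = -20576 + (-11073 - 2477/9018)*(-3217 + (-53*35 + 4)) = -20576 - 99858791*(-3217 + (-1855 + 4))/9018 = -20576 - 99858791*(-3217 - 1851)/9018 = -20576 - 99858791/9018*(-5068) = -20576 + 253042176394/4509 = 252949399210/4509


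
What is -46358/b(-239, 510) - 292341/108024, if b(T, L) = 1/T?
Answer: 56993253007/5144 ≈ 1.1080e+7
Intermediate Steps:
-46358/b(-239, 510) - 292341/108024 = -46358/(1/(-239)) - 292341/108024 = -46358/(-1/239) - 292341*1/108024 = -46358*(-239) - 13921/5144 = 11079562 - 13921/5144 = 56993253007/5144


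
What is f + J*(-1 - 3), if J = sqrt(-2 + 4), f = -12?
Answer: -12 - 4*sqrt(2) ≈ -17.657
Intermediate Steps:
J = sqrt(2) ≈ 1.4142
f + J*(-1 - 3) = -12 + sqrt(2)*(-1 - 3) = -12 + sqrt(2)*(-4) = -12 - 4*sqrt(2)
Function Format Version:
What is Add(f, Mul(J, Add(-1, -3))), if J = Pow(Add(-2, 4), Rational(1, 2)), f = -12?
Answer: Add(-12, Mul(-4, Pow(2, Rational(1, 2)))) ≈ -17.657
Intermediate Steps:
J = Pow(2, Rational(1, 2)) ≈ 1.4142
Add(f, Mul(J, Add(-1, -3))) = Add(-12, Mul(Pow(2, Rational(1, 2)), Add(-1, -3))) = Add(-12, Mul(Pow(2, Rational(1, 2)), -4)) = Add(-12, Mul(-4, Pow(2, Rational(1, 2))))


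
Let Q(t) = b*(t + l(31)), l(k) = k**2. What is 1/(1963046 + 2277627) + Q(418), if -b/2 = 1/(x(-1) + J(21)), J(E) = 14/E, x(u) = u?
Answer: 35087328403/4240673 ≈ 8274.0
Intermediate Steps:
b = 6 (b = -2/(-1 + 14/21) = -2/(-1 + 14*(1/21)) = -2/(-1 + 2/3) = -2/(-1/3) = -2*(-3) = 6)
Q(t) = 5766 + 6*t (Q(t) = 6*(t + 31**2) = 6*(t + 961) = 6*(961 + t) = 5766 + 6*t)
1/(1963046 + 2277627) + Q(418) = 1/(1963046 + 2277627) + (5766 + 6*418) = 1/4240673 + (5766 + 2508) = 1/4240673 + 8274 = 35087328403/4240673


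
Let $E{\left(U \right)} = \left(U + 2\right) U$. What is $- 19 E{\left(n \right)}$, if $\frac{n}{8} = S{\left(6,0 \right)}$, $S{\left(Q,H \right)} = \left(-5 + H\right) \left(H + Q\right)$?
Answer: $-1085280$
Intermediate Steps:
$n = -240$ ($n = 8 \left(0^{2} - 0 - 30 + 0 \cdot 6\right) = 8 \left(0 + 0 - 30 + 0\right) = 8 \left(-30\right) = -240$)
$E{\left(U \right)} = U \left(2 + U\right)$ ($E{\left(U \right)} = \left(2 + U\right) U = U \left(2 + U\right)$)
$- 19 E{\left(n \right)} = - 19 \left(- 240 \left(2 - 240\right)\right) = - 19 \left(\left(-240\right) \left(-238\right)\right) = \left(-19\right) 57120 = -1085280$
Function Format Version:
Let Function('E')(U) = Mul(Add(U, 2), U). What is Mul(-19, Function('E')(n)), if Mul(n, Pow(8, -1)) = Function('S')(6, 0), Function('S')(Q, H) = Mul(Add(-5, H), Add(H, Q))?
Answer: -1085280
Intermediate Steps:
n = -240 (n = Mul(8, Add(Pow(0, 2), Mul(-5, 0), Mul(-5, 6), Mul(0, 6))) = Mul(8, Add(0, 0, -30, 0)) = Mul(8, -30) = -240)
Function('E')(U) = Mul(U, Add(2, U)) (Function('E')(U) = Mul(Add(2, U), U) = Mul(U, Add(2, U)))
Mul(-19, Function('E')(n)) = Mul(-19, Mul(-240, Add(2, -240))) = Mul(-19, Mul(-240, -238)) = Mul(-19, 57120) = -1085280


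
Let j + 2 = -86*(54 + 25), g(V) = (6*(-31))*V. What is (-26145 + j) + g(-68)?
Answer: -20293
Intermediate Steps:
g(V) = -186*V
j = -6796 (j = -2 - 86*(54 + 25) = -2 - 86*79 = -2 - 6794 = -6796)
(-26145 + j) + g(-68) = (-26145 - 6796) - 186*(-68) = -32941 + 12648 = -20293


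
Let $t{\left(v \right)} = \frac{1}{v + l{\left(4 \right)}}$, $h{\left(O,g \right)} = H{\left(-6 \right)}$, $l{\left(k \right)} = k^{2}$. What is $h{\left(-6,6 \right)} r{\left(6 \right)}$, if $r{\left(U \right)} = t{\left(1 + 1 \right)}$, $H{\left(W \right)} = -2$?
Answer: $- \frac{1}{9} \approx -0.11111$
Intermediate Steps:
$h{\left(O,g \right)} = -2$
$t{\left(v \right)} = \frac{1}{16 + v}$ ($t{\left(v \right)} = \frac{1}{v + 4^{2}} = \frac{1}{v + 16} = \frac{1}{16 + v}$)
$r{\left(U \right)} = \frac{1}{18}$ ($r{\left(U \right)} = \frac{1}{16 + \left(1 + 1\right)} = \frac{1}{16 + 2} = \frac{1}{18}$)
$h{\left(-6,6 \right)} r{\left(6 \right)} = \left(-2\right) \frac{1}{18} = - \frac{1}{9}$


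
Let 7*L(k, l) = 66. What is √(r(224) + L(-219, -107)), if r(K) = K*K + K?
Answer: √2470062/7 ≈ 224.52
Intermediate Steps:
r(K) = K + K² (r(K) = K² + K = K + K²)
L(k, l) = 66/7 (L(k, l) = (⅐)*66 = 66/7)
√(r(224) + L(-219, -107)) = √(224*(1 + 224) + 66/7) = √(224*225 + 66/7) = √(50400 + 66/7) = √(352866/7) = √2470062/7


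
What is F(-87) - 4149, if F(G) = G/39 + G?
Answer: -55097/13 ≈ -4238.2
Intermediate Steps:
F(G) = 40*G/39 (F(G) = G*(1/39) + G = G/39 + G = 40*G/39)
F(-87) - 4149 = (40/39)*(-87) - 4149 = -1160/13 - 4149 = -55097/13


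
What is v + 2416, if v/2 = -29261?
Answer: -56106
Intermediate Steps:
v = -58522 (v = 2*(-29261) = -58522)
v + 2416 = -58522 + 2416 = -56106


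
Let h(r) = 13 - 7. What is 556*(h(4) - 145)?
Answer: -77284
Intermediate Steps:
h(r) = 6
556*(h(4) - 145) = 556*(6 - 145) = 556*(-139) = -77284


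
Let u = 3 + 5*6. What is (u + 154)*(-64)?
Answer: -11968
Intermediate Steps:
u = 33 (u = 3 + 30 = 33)
(u + 154)*(-64) = (33 + 154)*(-64) = 187*(-64) = -11968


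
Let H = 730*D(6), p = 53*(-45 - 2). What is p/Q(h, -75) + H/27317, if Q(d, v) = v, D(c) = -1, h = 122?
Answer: 67991897/2048775 ≈ 33.187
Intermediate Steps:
p = -2491 (p = 53*(-47) = -2491)
H = -730 (H = 730*(-1) = -730)
p/Q(h, -75) + H/27317 = -2491/(-75) - 730/27317 = -2491*(-1/75) - 730*1/27317 = 2491/75 - 730/27317 = 67991897/2048775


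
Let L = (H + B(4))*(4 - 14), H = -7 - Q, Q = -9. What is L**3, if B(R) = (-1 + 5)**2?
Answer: -5832000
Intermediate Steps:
B(R) = 16 (B(R) = 4**2 = 16)
H = 2 (H = -7 - 1*(-9) = -7 + 9 = 2)
L = -180 (L = (2 + 16)*(4 - 14) = 18*(-10) = -180)
L**3 = (-180)**3 = -5832000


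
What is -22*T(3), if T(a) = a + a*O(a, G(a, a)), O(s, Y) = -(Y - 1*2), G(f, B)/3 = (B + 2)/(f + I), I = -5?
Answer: -693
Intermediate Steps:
G(f, B) = 3*(2 + B)/(-5 + f) (G(f, B) = 3*((B + 2)/(f - 5)) = 3*((2 + B)/(-5 + f)) = 3*(2 + B)/(-5 + f))
O(s, Y) = 2 - Y (O(s, Y) = -(Y - 2) = -(-2 + Y) = 2 - Y)
T(a) = a + a*(2 - 3*(2 + a)/(-5 + a))
-22*T(3) = -(-462)*3/(-5 + 3) = -(-462)*3/(-2) = -(-462)*3*(-1)/2 = -22*63/2 = -693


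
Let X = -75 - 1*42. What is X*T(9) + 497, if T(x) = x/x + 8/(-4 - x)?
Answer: 452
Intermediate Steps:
X = -117 (X = -75 - 42 = -117)
T(x) = 1 + 8/(-4 - x)
X*T(9) + 497 = -117*(-4 + 9)/(4 + 9) + 497 = -117*5/13 + 497 = -45 + 497 = 452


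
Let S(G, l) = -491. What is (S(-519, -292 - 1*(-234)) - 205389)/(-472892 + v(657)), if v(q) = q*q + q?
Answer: 102940/20293 ≈ 5.0727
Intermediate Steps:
v(q) = q + q² (v(q) = q² + q = q + q²)
(S(-519, -292 - 1*(-234)) - 205389)/(-472892 + v(657)) = (-491 - 205389)/(-472892 + 657*(1 + 657)) = -205880/(-472892 + 657*658) = -205880/(-472892 + 432306) = -205880/(-40586) = -205880*(-1/40586) = 102940/20293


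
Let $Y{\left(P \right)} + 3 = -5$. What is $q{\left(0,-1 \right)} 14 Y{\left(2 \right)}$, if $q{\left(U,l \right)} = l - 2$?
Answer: $336$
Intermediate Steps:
$Y{\left(P \right)} = -8$ ($Y{\left(P \right)} = -3 - 5 = -8$)
$q{\left(U,l \right)} = -2 + l$ ($q{\left(U,l \right)} = l - 2 = -2 + l$)
$q{\left(0,-1 \right)} 14 Y{\left(2 \right)} = \left(-2 - 1\right) 14 \left(-8\right) = \left(-3\right) 14 \left(-8\right) = \left(-42\right) \left(-8\right) = 336$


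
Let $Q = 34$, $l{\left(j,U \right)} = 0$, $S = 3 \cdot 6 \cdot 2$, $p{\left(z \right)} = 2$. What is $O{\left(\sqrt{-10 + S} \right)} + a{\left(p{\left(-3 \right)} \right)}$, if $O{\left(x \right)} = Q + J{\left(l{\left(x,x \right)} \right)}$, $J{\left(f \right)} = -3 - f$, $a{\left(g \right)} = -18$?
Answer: $13$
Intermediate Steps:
$S = 36$ ($S = 18 \cdot 2 = 36$)
$O{\left(x \right)} = 31$ ($O{\left(x \right)} = 34 - 3 = 31$)
$O{\left(\sqrt{-10 + S} \right)} + a{\left(p{\left(-3 \right)} \right)} = 31 - 18 = 13$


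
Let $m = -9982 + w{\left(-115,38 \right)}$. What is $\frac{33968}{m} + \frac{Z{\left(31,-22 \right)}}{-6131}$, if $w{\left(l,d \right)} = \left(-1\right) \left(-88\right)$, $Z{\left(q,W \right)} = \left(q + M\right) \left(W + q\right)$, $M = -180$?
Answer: $- \frac{97494977}{30330057} \approx -3.2145$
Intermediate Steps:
$Z{\left(q,W \right)} = \left(-180 + q\right) \left(W + q\right)$ ($Z{\left(q,W \right)} = \left(q - 180\right) \left(W + q\right) = \left(-180 + q\right) \left(W + q\right)$)
$w{\left(l,d \right)} = 88$
$m = -9894$ ($m = -9982 + 88 = -9894$)
$\frac{33968}{m} + \frac{Z{\left(31,-22 \right)}}{-6131} = \frac{33968}{-9894} + \frac{31^{2} - -3960 - 5580 - 682}{-6131} = 33968 \left(- \frac{1}{9894}\right) + \left(961 + 3960 - 5580 - 682\right) \left(- \frac{1}{6131}\right) = - \frac{16984}{4947} - - \frac{1341}{6131} = - \frac{16984}{4947} + \frac{1341}{6131} = - \frac{97494977}{30330057}$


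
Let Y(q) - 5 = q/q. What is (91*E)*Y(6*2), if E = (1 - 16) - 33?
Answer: -26208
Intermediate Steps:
Y(q) = 6 (Y(q) = 5 + q/q = 5 + 1 = 6)
E = -48 (E = -15 - 33 = -48)
(91*E)*Y(6*2) = (91*(-48))*6 = -4368*6 = -26208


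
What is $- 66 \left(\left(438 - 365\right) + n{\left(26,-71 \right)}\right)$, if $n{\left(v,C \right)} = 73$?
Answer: $-9636$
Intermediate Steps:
$- 66 \left(\left(438 - 365\right) + n{\left(26,-71 \right)}\right) = - 66 \left(\left(438 - 365\right) + 73\right) = - 66 \left(73 + 73\right) = \left(-66\right) 146 = -9636$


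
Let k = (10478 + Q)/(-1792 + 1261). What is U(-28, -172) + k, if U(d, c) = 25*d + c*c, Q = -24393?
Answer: 15351319/531 ≈ 28910.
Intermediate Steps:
U(d, c) = c² + 25*d (U(d, c) = 25*d + c² = c² + 25*d)
k = 13915/531 (k = (10478 - 24393)/(-1792 + 1261) = -13915/(-531) = -13915*(-1/531) = 13915/531 ≈ 26.205)
U(-28, -172) + k = ((-172)² + 25*(-28)) + 13915/531 = (29584 - 700) + 13915/531 = 28884 + 13915/531 = 15351319/531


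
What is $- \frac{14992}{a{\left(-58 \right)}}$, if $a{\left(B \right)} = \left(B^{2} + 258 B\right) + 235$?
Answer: $\frac{14992}{11365} \approx 1.3191$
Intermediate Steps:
$a{\left(B \right)} = 235 + B^{2} + 258 B$
$- \frac{14992}{a{\left(-58 \right)}} = - \frac{14992}{235 + \left(-58\right)^{2} + 258 \left(-58\right)} = - \frac{14992}{235 + 3364 - 14964} = - \frac{14992}{-11365} = \left(-14992\right) \left(- \frac{1}{11365}\right) = \frac{14992}{11365}$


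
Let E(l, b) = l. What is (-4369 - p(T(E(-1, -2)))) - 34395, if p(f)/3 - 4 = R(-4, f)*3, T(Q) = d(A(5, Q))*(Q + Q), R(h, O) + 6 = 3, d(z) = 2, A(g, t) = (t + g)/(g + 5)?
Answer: -38749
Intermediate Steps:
A(g, t) = (g + t)/(5 + g)
R(h, O) = -3 (R(h, O) = -6 + 3 = -3)
T(Q) = 4*Q (T(Q) = 2*(Q + Q) = 2*(2*Q) = 4*Q)
p(f) = -15 (p(f) = 12 + 3*(-3*3) = 12 + 3*(-9) = 12 - 27 = -15)
(-4369 - p(T(E(-1, -2)))) - 34395 = (-4369 - 1*(-15)) - 34395 = (-4369 + 15) - 34395 = -4354 - 34395 = -38749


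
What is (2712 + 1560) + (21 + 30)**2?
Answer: 6873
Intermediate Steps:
(2712 + 1560) + (21 + 30)**2 = 4272 + 51**2 = 4272 + 2601 = 6873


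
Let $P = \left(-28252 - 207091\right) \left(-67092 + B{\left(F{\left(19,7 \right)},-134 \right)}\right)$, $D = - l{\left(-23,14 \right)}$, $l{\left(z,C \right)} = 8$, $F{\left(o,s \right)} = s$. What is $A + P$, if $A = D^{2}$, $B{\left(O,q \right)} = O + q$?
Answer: $15819521181$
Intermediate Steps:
$D = -8$ ($D = \left(-1\right) 8 = -8$)
$P = 15819521117$ ($P = \left(-28252 - 207091\right) \left(-67092 + \left(7 - 134\right)\right) = - 235343 \left(-67092 - 127\right) = \left(-235343\right) \left(-67219\right) = 15819521117$)
$A = 64$ ($A = \left(-8\right)^{2} = 64$)
$A + P = 64 + 15819521117 = 15819521181$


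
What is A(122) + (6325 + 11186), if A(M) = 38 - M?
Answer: 17427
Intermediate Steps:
A(122) + (6325 + 11186) = (38 - 1*122) + (6325 + 11186) = (38 - 122) + 17511 = -84 + 17511 = 17427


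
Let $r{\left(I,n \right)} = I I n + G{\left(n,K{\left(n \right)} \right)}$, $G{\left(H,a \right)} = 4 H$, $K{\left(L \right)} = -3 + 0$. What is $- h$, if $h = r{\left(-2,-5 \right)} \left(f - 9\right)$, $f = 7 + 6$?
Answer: $160$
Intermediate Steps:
$K{\left(L \right)} = -3$
$r{\left(I,n \right)} = 4 n + n I^{2}$ ($r{\left(I,n \right)} = I I n + 4 n = I^{2} n + 4 n = n I^{2} + 4 n = 4 n + n I^{2}$)
$f = 13$
$h = -160$ ($h = - 5 \left(4 + \left(-2\right)^{2}\right) \left(13 - 9\right) = - 5 \left(4 + 4\right) 4 = \left(-5\right) 8 \cdot 4 = \left(-40\right) 4 = -160$)
$- h = \left(-1\right) \left(-160\right) = 160$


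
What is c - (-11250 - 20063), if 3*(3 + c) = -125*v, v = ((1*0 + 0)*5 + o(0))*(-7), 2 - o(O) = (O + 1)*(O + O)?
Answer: 95680/3 ≈ 31893.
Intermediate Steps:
o(O) = 2 - 2*O*(1 + O) (o(O) = 2 - (O + 1)*(O + O) = 2 - (1 + O)*2*O = 2 - 2*O*(1 + O))
v = -14 (v = ((1*0 + 0)*5 + (2 - 2*0 - 2*0²))*(-7) = ((0 + 0)*5 + (2 + 0 - 2*0))*(-7) = (0*5 + (2 + 0 + 0))*(-7) = (0 + 2)*(-7) = 2*(-7) = -14)
c = 1741/3 (c = -3 + (-125*(-14))/3 = -3 + (⅓)*1750 = -3 + 1750/3 = 1741/3 ≈ 580.33)
c - (-11250 - 20063) = 1741/3 - (-11250 - 20063) = 1741/3 - 1*(-31313) = 1741/3 + 31313 = 95680/3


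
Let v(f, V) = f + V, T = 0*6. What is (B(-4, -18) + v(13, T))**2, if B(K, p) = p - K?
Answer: 1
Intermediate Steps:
T = 0
v(f, V) = V + f
(B(-4, -18) + v(13, T))**2 = ((-18 - 1*(-4)) + (0 + 13))**2 = ((-18 + 4) + 13)**2 = (-14 + 13)**2 = (-1)**2 = 1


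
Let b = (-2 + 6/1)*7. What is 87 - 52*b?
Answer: -1369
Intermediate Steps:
b = 28 (b = (-2 + 6*1)*7 = (-2 + 6)*7 = 4*7 = 28)
87 - 52*b = 87 - 52*28 = 87 - 1456 = -1369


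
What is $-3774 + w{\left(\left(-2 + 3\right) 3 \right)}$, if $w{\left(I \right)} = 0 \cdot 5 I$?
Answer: $-3774$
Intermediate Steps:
$w{\left(I \right)} = 0$ ($w{\left(I \right)} = 0 I = 0$)
$-3774 + w{\left(\left(-2 + 3\right) 3 \right)} = -3774 + 0 = -3774$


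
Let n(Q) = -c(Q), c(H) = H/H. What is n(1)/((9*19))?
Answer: -1/171 ≈ -0.0058480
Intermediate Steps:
c(H) = 1
n(Q) = -1 (n(Q) = -1*1 = -1)
n(1)/((9*19)) = -1/(9*19) = -1/171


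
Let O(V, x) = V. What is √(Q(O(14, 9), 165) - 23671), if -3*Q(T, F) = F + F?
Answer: I*√23781 ≈ 154.21*I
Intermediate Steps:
Q(T, F) = -2*F/3 (Q(T, F) = -(F + F)/3 = -2*F/3)
√(Q(O(14, 9), 165) - 23671) = √(-⅔*165 - 23671) = √(-110 - 23671) = √(-23781) = I*√23781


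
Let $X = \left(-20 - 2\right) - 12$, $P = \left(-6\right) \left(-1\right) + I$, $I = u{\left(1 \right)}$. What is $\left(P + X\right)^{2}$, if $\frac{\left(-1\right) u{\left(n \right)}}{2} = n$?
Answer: $900$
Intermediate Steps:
$u{\left(n \right)} = - 2 n$
$I = -2$ ($I = \left(-2\right) 1 = -2$)
$P = 4$ ($P = \left(-6\right) \left(-1\right) - 2 = 6 - 2 = 4$)
$X = -34$ ($X = -22 - 12 = -34$)
$\left(P + X\right)^{2} = \left(4 - 34\right)^{2} = \left(-30\right)^{2} = 900$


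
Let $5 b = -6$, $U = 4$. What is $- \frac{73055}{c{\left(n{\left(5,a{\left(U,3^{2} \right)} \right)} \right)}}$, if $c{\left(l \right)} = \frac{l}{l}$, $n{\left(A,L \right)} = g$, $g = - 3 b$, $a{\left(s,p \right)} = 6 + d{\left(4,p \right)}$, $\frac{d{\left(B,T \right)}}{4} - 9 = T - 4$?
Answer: $-73055$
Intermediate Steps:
$b = - \frac{6}{5}$ ($b = \frac{1}{5} \left(-6\right) = - \frac{6}{5} \approx -1.2$)
$d{\left(B,T \right)} = 20 + 4 T$ ($d{\left(B,T \right)} = 36 + 4 \left(T - 4\right) = 36 + 4 \left(-4 + T\right) = 36 + \left(-16 + 4 T\right) = 20 + 4 T$)
$a{\left(s,p \right)} = 26 + 4 p$ ($a{\left(s,p \right)} = 6 + \left(20 + 4 p\right) = 26 + 4 p$)
$g = \frac{18}{5}$ ($g = \left(-3\right) \left(- \frac{6}{5}\right) = \frac{18}{5} \approx 3.6$)
$n{\left(A,L \right)} = \frac{18}{5}$
$c{\left(l \right)} = 1$
$- \frac{73055}{c{\left(n{\left(5,a{\left(U,3^{2} \right)} \right)} \right)}} = - \frac{73055}{1} = \left(-73055\right) 1 = -73055$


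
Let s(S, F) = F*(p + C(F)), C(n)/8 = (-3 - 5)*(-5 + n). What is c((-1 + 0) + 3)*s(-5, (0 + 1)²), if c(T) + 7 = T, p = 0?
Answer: -1280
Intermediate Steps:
C(n) = 320 - 64*n (C(n) = 8*((-3 - 5)*(-5 + n)) = 8*(-8*(-5 + n)) = 8*(40 - 8*n) = 320 - 64*n)
c(T) = -7 + T
s(S, F) = F*(320 - 64*F) (s(S, F) = F*(0 + (320 - 64*F)) = F*(320 - 64*F))
c((-1 + 0) + 3)*s(-5, (0 + 1)²) = (-7 + ((-1 + 0) + 3))*(64*(0 + 1)²*(5 - (0 + 1)²)) = (-7 + (-1 + 3))*(64*1²*(5 - 1*1²)) = (-7 + 2)*(64*1*(5 - 1*1)) = -320*(5 - 1) = -320*4 = -5*256 = -1280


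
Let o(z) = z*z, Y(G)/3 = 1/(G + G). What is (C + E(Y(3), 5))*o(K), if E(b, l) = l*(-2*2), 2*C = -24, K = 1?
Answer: -32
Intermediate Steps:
C = -12 (C = (1/2)*(-24) = -12)
Y(G) = 3/(2*G) (Y(G) = 3/(G + G) = 3/((2*G)) = 3*(1/(2*G)) = 3/(2*G))
o(z) = z**2
E(b, l) = -4*l (E(b, l) = l*(-4) = -4*l)
(C + E(Y(3), 5))*o(K) = (-12 - 4*5)*1**2 = (-12 - 20)*1 = -32*1 = -32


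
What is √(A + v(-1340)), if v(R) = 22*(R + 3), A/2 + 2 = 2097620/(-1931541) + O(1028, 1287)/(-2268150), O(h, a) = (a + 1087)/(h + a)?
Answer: 2*I*√840613003973860548243629408786130/338069074161075 ≈ 171.52*I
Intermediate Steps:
O(h, a) = (1087 + a)/(a + h)
A = -10432754478029278/1690345370805375 (A = -4 + 2*(2097620/(-1931541) + ((1087 + 1287)/(1287 + 1028))/(-2268150)) = -4 + 2*(2097620*(-1/1931541) + (2374/2315)*(-1/2268150)) = -4 + 2*(-2097620/1931541 + ((1/2315)*2374)*(-1/2268150)) = -4 + 2*(-2097620/1931541 + (2374/2315)*(-1/2268150)) = -4 + 2*(-2097620/1931541 - 1187/2625383625) = -4 + 2*(-1835686497403889/1690345370805375) = -4 - 3671372994807778/1690345370805375 = -10432754478029278/1690345370805375 ≈ -6.1720)
v(R) = 66 + 22*R (v(R) = 22*(3 + R) = 66 + 22*R)
√(A + v(-1340)) = √(-10432754478029278/1690345370805375 + (66 + 22*(-1340))) = √(-10432754478029278/1690345370805375 + (66 - 29480)) = √(-10432754478029278/1690345370805375 - 29414) = √(-49730251491347329528/1690345370805375) = 2*I*√840613003973860548243629408786130/338069074161075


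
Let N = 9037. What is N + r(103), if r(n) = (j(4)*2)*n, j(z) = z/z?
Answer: 9243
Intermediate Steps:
j(z) = 1
r(n) = 2*n (r(n) = (1*2)*n = 2*n)
N + r(103) = 9037 + 2*103 = 9037 + 206 = 9243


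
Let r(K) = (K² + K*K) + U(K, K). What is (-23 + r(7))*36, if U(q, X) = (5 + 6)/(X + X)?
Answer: 19098/7 ≈ 2728.3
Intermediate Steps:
U(q, X) = 11/(2*X) (U(q, X) = 11/((2*X)) = 11*(1/(2*X)) = 11/(2*X))
r(K) = 2*K² + 11/(2*K) (r(K) = (K² + K*K) + 11/(2*K) = (K² + K²) + 11/(2*K) = 2*K² + 11/(2*K))
(-23 + r(7))*36 = (-23 + (½)*(11 + 4*7³)/7)*36 = (-23 + (½)*(⅐)*(11 + 4*343))*36 = (-23 + (½)*(⅐)*(11 + 1372))*36 = (-23 + (½)*(⅐)*1383)*36 = (-23 + 1383/14)*36 = (1061/14)*36 = 19098/7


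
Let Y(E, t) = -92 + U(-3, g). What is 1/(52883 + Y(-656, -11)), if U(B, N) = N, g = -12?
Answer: 1/52779 ≈ 1.8947e-5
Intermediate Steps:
Y(E, t) = -104 (Y(E, t) = -92 - 12 = -104)
1/(52883 + Y(-656, -11)) = 1/(52883 - 104) = 1/52779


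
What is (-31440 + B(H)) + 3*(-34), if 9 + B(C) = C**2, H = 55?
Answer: -28526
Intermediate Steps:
B(C) = -9 + C**2
(-31440 + B(H)) + 3*(-34) = (-31440 + (-9 + 55**2)) + 3*(-34) = (-31440 + (-9 + 3025)) - 102 = (-31440 + 3016) - 102 = -28424 - 102 = -28526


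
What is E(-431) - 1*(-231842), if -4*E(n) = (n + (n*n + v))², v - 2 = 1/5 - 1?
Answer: -214667039534/25 ≈ -8.5867e+9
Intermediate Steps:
v = 6/5 (v = 2 + (1/5 - 1) = 2 + (1*(⅕) - 1) = 2 + (⅕ - 1) = 2 - ⅘ = 6/5 ≈ 1.2000)
E(n) = -(6/5 + n + n²)²/4 (E(n) = -(n + (n*n + 6/5))²/4 = -(n + (n² + 6/5))²/4 = -(n + (6/5 + n²))²/4 = -(6/5 + n + n²)²/4)
E(-431) - 1*(-231842) = -(6 + 5*(-431) + 5*(-431)²)²/100 - 1*(-231842) = -(6 - 2155 + 5*185761)²/100 + 231842 = -(6 - 2155 + 928805)²/100 + 231842 = -1/100*926656² + 231842 = -1/100*858691342336 + 231842 = -214672835584/25 + 231842 = -214667039534/25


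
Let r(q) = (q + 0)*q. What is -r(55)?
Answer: -3025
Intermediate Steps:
r(q) = q**2 (r(q) = q*q = q**2)
-r(55) = -1*55**2 = -1*3025 = -3025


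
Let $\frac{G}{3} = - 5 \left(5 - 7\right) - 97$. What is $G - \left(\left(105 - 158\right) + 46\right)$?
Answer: $-254$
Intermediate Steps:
$G = -261$ ($G = 3 \left(- 5 \left(5 - 7\right) - 97\right) = 3 \left(\left(-5\right) \left(-2\right) - 97\right) = 3 \left(10 - 97\right) = 3 \left(-87\right) = -261$)
$G - \left(\left(105 - 158\right) + 46\right) = -261 - \left(\left(105 - 158\right) + 46\right) = -261 - \left(-53 + 46\right) = -261 - -7 = -261 + 7 = -254$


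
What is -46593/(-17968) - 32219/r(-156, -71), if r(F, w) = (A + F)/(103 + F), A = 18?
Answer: -15337926371/1239792 ≈ -12371.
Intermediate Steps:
r(F, w) = (18 + F)/(103 + F)
-46593/(-17968) - 32219/r(-156, -71) = -46593/(-17968) - 32219*(103 - 156)/(18 - 156) = -46593*(-1/17968) - 32219/(-138/(-53)) = 46593/17968 - 32219/((-1/53*(-138))) = 46593/17968 - 32219/138/53 = 46593/17968 - 32219*53/138 = 46593/17968 - 1707607/138 = -15337926371/1239792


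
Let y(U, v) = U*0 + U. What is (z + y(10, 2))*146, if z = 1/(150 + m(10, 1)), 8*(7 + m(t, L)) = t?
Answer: 843004/577 ≈ 1461.0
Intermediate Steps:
m(t, L) = -7 + t/8
y(U, v) = U (y(U, v) = 0 + U = U)
z = 4/577 (z = 1/(150 + (-7 + (⅛)*10)) = 1/(150 + (-7 + 5/4)) = 1/(150 - 23/4) = 1/(577/4) = 4/577 ≈ 0.0069324)
(z + y(10, 2))*146 = (4/577 + 10)*146 = (5774/577)*146 = 843004/577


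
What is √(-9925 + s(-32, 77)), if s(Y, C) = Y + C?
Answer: 2*I*√2470 ≈ 99.398*I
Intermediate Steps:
s(Y, C) = C + Y
√(-9925 + s(-32, 77)) = √(-9925 + (77 - 32)) = √(-9925 + 45) = √(-9880) = 2*I*√2470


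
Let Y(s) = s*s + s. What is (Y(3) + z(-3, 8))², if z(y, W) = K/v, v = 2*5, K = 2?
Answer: 3721/25 ≈ 148.84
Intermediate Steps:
v = 10
Y(s) = s + s² (Y(s) = s² + s = s + s²)
z(y, W) = ⅕ (z(y, W) = 2/10 = 2*(⅒) = ⅕)
(Y(3) + z(-3, 8))² = (3*(1 + 3) + ⅕)² = (3*4 + ⅕)² = (12 + ⅕)² = (61/5)² = 3721/25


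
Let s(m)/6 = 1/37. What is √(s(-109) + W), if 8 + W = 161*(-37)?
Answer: I*√8165863/37 ≈ 77.232*I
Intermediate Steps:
s(m) = 6/37
W = -5965 (W = -8 + 161*(-37) = -8 - 5957 = -5965)
√(s(-109) + W) = √(6/37 - 5965) = √(-220699/37) = I*√8165863/37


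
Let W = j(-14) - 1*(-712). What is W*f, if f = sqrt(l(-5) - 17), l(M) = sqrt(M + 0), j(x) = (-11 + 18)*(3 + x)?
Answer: 635*sqrt(-17 + I*sqrt(5)) ≈ 171.82 + 2623.8*I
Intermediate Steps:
j(x) = 21 + 7*x (j(x) = 7*(3 + x) = 21 + 7*x)
l(M) = sqrt(M)
f = sqrt(-17 + I*sqrt(5)) (f = sqrt(sqrt(-5) - 17) = sqrt(I*sqrt(5) - 17) = sqrt(-17 + I*sqrt(5)) ≈ 0.27058 + 4.132*I)
W = 635 (W = (21 + 7*(-14)) - 1*(-712) = (21 - 98) + 712 = -77 + 712 = 635)
W*f = 635*sqrt(-17 + I*sqrt(5))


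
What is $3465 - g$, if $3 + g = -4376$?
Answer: $7844$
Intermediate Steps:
$g = -4379$ ($g = -3 - 4376 = -4379$)
$3465 - g = 3465 - -4379 = 3465 + 4379 = 7844$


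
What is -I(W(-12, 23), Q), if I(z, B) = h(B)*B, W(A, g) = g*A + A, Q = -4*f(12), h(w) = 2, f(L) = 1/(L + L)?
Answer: 1/3 ≈ 0.33333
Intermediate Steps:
f(L) = 1/(2*L)
Q = -1/6 (Q = -2/12 = -4*1/24 = -1/6 ≈ -0.16667)
W(A, g) = A + A*g (W(A, g) = A*g + A = A + A*g)
I(z, B) = 2*B
-I(W(-12, 23), Q) = -2*(-1)/6 = -1*(-1/3) = 1/3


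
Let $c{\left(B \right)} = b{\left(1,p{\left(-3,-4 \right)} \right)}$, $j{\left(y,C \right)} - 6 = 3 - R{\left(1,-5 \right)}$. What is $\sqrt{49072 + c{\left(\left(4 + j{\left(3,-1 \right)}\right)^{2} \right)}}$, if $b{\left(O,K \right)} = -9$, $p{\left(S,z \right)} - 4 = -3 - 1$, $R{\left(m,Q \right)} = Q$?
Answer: $\sqrt{49063} \approx 221.5$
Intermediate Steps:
$p{\left(S,z \right)} = 0$ ($p{\left(S,z \right)} = 4 - 4 = 0$)
$j{\left(y,C \right)} = 14$ ($j{\left(y,C \right)} = 6 + \left(3 - -5\right) = 6 + \left(3 + 5\right) = 6 + 8 = 14$)
$c{\left(B \right)} = -9$
$\sqrt{49072 + c{\left(\left(4 + j{\left(3,-1 \right)}\right)^{2} \right)}} = \sqrt{49072 - 9} = \sqrt{49063}$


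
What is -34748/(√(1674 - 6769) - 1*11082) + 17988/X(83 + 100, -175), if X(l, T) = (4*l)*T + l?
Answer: 2240415554140/748106243763 + 4964*I*√5095/17545117 ≈ 2.9948 + 0.020195*I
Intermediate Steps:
X(l, T) = l + 4*T*l (X(l, T) = 4*T*l + l = l + 4*T*l)
-34748/(√(1674 - 6769) - 1*11082) + 17988/X(83 + 100, -175) = -34748/(√(1674 - 6769) - 1*11082) + 17988/(((83 + 100)*(1 + 4*(-175)))) = -34748/(√(-5095) - 11082) + 17988/((183*(1 - 700))) = -34748/(I*√5095 - 11082) + 17988/((183*(-699))) = -34748/(-11082 + I*√5095) + 17988/(-127917) = -34748/(-11082 + I*√5095) + 17988*(-1/127917) = -34748/(-11082 + I*√5095) - 5996/42639 = -5996/42639 - 34748/(-11082 + I*√5095)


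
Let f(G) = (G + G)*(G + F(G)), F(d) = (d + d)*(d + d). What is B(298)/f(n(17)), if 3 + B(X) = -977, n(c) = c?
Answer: -490/19941 ≈ -0.024572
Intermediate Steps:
F(d) = 4*d² (F(d) = (2*d)*(2*d) = 4*d²)
B(X) = -980 (B(X) = -3 - 977 = -980)
f(G) = 2*G*(G + 4*G²) (f(G) = (G + G)*(G + 4*G²) = (2*G)*(G + 4*G²) = 2*G*(G + 4*G²))
B(298)/f(n(17)) = -980*1/(289*(2 + 8*17)) = -980*1/(289*(2 + 136)) = -980/(289*138) = -980/39882 = -980*1/39882 = -490/19941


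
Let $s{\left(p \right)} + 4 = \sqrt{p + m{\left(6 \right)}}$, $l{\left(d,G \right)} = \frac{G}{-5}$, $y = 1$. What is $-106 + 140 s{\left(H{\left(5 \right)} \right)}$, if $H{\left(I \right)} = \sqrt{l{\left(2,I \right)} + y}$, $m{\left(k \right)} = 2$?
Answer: $-666 + 140 \sqrt{2} \approx -468.01$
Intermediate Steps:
$l{\left(d,G \right)} = - \frac{G}{5}$ ($l{\left(d,G \right)} = G \left(- \frac{1}{5}\right) = - \frac{G}{5}$)
$H{\left(I \right)} = \sqrt{1 - \frac{I}{5}}$ ($H{\left(I \right)} = \sqrt{- \frac{I}{5} + 1} = \sqrt{1 - \frac{I}{5}}$)
$s{\left(p \right)} = -4 + \sqrt{2 + p}$ ($s{\left(p \right)} = -4 + \sqrt{p + 2} = -4 + \sqrt{2 + p}$)
$-106 + 140 s{\left(H{\left(5 \right)} \right)} = -106 + 140 \left(-4 + \sqrt{2 + \frac{\sqrt{25 - 25}}{5}}\right) = -106 + 140 \left(-4 + \sqrt{2 + \frac{\sqrt{0}}{5}}\right) = -106 + 140 \left(-4 + \sqrt{2 + \frac{1}{5} \cdot 0}\right) = -106 + 140 \left(-4 + \sqrt{2 + 0}\right) = -106 + 140 \left(-4 + \sqrt{2}\right) = -106 - \left(560 - 140 \sqrt{2}\right) = -666 + 140 \sqrt{2}$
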